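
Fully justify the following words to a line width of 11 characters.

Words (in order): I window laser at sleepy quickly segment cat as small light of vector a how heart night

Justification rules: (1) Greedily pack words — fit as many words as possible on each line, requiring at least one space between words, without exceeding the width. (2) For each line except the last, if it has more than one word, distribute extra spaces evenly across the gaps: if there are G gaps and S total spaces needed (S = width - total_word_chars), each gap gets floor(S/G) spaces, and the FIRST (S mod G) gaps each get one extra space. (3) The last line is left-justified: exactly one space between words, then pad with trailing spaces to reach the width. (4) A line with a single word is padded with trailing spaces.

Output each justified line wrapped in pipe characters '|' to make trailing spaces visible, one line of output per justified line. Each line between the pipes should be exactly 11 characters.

Answer: |I    window|
|laser    at|
|sleepy     |
|quickly    |
|segment cat|
|as    small|
|light    of|
|vector    a|
|how   heart|
|night      |

Derivation:
Line 1: ['I', 'window'] (min_width=8, slack=3)
Line 2: ['laser', 'at'] (min_width=8, slack=3)
Line 3: ['sleepy'] (min_width=6, slack=5)
Line 4: ['quickly'] (min_width=7, slack=4)
Line 5: ['segment', 'cat'] (min_width=11, slack=0)
Line 6: ['as', 'small'] (min_width=8, slack=3)
Line 7: ['light', 'of'] (min_width=8, slack=3)
Line 8: ['vector', 'a'] (min_width=8, slack=3)
Line 9: ['how', 'heart'] (min_width=9, slack=2)
Line 10: ['night'] (min_width=5, slack=6)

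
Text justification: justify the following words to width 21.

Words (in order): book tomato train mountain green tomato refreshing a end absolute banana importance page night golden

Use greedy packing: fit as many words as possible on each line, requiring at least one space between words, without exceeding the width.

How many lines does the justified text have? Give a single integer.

Answer: 6

Derivation:
Line 1: ['book', 'tomato', 'train'] (min_width=17, slack=4)
Line 2: ['mountain', 'green', 'tomato'] (min_width=21, slack=0)
Line 3: ['refreshing', 'a', 'end'] (min_width=16, slack=5)
Line 4: ['absolute', 'banana'] (min_width=15, slack=6)
Line 5: ['importance', 'page', 'night'] (min_width=21, slack=0)
Line 6: ['golden'] (min_width=6, slack=15)
Total lines: 6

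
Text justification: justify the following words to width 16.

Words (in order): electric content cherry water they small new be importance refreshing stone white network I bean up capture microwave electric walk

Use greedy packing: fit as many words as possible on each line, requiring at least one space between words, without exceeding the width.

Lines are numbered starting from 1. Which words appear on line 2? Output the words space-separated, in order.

Answer: cherry water

Derivation:
Line 1: ['electric', 'content'] (min_width=16, slack=0)
Line 2: ['cherry', 'water'] (min_width=12, slack=4)
Line 3: ['they', 'small', 'new'] (min_width=14, slack=2)
Line 4: ['be', 'importance'] (min_width=13, slack=3)
Line 5: ['refreshing', 'stone'] (min_width=16, slack=0)
Line 6: ['white', 'network', 'I'] (min_width=15, slack=1)
Line 7: ['bean', 'up', 'capture'] (min_width=15, slack=1)
Line 8: ['microwave'] (min_width=9, slack=7)
Line 9: ['electric', 'walk'] (min_width=13, slack=3)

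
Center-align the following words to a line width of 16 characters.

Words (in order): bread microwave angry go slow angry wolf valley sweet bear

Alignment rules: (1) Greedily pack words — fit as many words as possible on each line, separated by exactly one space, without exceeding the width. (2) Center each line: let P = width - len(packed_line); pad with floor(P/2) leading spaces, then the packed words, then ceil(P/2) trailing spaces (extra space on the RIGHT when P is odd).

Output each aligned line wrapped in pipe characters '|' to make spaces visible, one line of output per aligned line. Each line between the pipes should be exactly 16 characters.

Line 1: ['bread', 'microwave'] (min_width=15, slack=1)
Line 2: ['angry', 'go', 'slow'] (min_width=13, slack=3)
Line 3: ['angry', 'wolf'] (min_width=10, slack=6)
Line 4: ['valley', 'sweet'] (min_width=12, slack=4)
Line 5: ['bear'] (min_width=4, slack=12)

Answer: |bread microwave |
| angry go slow  |
|   angry wolf   |
|  valley sweet  |
|      bear      |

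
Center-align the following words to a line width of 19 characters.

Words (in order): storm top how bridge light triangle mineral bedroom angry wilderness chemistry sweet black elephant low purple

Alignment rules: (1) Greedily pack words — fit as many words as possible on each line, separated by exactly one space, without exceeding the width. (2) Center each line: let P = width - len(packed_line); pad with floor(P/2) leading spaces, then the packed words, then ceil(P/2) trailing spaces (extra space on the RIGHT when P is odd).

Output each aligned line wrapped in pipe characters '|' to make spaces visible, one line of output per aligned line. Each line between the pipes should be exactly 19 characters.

Line 1: ['storm', 'top', 'how'] (min_width=13, slack=6)
Line 2: ['bridge', 'light'] (min_width=12, slack=7)
Line 3: ['triangle', 'mineral'] (min_width=16, slack=3)
Line 4: ['bedroom', 'angry'] (min_width=13, slack=6)
Line 5: ['wilderness'] (min_width=10, slack=9)
Line 6: ['chemistry', 'sweet'] (min_width=15, slack=4)
Line 7: ['black', 'elephant', 'low'] (min_width=18, slack=1)
Line 8: ['purple'] (min_width=6, slack=13)

Answer: |   storm top how   |
|   bridge light    |
| triangle mineral  |
|   bedroom angry   |
|    wilderness     |
|  chemistry sweet  |
|black elephant low |
|      purple       |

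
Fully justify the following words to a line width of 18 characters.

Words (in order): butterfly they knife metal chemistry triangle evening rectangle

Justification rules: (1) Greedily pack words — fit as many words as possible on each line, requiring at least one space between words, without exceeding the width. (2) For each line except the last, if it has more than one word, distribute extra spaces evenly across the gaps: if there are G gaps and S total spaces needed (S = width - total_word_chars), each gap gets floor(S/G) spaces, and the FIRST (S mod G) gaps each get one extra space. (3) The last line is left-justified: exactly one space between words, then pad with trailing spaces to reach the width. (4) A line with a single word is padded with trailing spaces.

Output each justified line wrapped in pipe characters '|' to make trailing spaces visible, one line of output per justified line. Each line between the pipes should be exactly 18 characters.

Answer: |butterfly     they|
|knife        metal|
|chemistry triangle|
|evening rectangle |

Derivation:
Line 1: ['butterfly', 'they'] (min_width=14, slack=4)
Line 2: ['knife', 'metal'] (min_width=11, slack=7)
Line 3: ['chemistry', 'triangle'] (min_width=18, slack=0)
Line 4: ['evening', 'rectangle'] (min_width=17, slack=1)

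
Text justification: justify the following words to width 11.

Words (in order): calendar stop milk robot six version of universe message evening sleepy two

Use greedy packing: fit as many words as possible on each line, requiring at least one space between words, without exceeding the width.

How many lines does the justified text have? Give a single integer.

Answer: 8

Derivation:
Line 1: ['calendar'] (min_width=8, slack=3)
Line 2: ['stop', 'milk'] (min_width=9, slack=2)
Line 3: ['robot', 'six'] (min_width=9, slack=2)
Line 4: ['version', 'of'] (min_width=10, slack=1)
Line 5: ['universe'] (min_width=8, slack=3)
Line 6: ['message'] (min_width=7, slack=4)
Line 7: ['evening'] (min_width=7, slack=4)
Line 8: ['sleepy', 'two'] (min_width=10, slack=1)
Total lines: 8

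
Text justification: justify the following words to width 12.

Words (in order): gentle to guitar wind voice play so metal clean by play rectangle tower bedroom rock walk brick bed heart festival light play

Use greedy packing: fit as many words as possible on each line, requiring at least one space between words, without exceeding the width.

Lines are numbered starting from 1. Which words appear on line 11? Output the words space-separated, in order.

Line 1: ['gentle', 'to'] (min_width=9, slack=3)
Line 2: ['guitar', 'wind'] (min_width=11, slack=1)
Line 3: ['voice', 'play'] (min_width=10, slack=2)
Line 4: ['so', 'metal'] (min_width=8, slack=4)
Line 5: ['clean', 'by'] (min_width=8, slack=4)
Line 6: ['play'] (min_width=4, slack=8)
Line 7: ['rectangle'] (min_width=9, slack=3)
Line 8: ['tower'] (min_width=5, slack=7)
Line 9: ['bedroom', 'rock'] (min_width=12, slack=0)
Line 10: ['walk', 'brick'] (min_width=10, slack=2)
Line 11: ['bed', 'heart'] (min_width=9, slack=3)
Line 12: ['festival'] (min_width=8, slack=4)
Line 13: ['light', 'play'] (min_width=10, slack=2)

Answer: bed heart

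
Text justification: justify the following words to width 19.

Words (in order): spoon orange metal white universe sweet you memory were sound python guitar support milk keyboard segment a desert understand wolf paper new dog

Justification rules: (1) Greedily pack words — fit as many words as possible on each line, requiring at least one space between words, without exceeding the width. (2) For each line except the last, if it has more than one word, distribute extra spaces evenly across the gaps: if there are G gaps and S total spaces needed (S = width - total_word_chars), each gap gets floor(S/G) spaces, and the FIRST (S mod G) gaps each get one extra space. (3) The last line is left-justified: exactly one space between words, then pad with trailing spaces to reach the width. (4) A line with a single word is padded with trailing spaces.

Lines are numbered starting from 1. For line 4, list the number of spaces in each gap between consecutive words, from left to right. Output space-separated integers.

Answer: 2 2

Derivation:
Line 1: ['spoon', 'orange', 'metal'] (min_width=18, slack=1)
Line 2: ['white', 'universe'] (min_width=14, slack=5)
Line 3: ['sweet', 'you', 'memory'] (min_width=16, slack=3)
Line 4: ['were', 'sound', 'python'] (min_width=17, slack=2)
Line 5: ['guitar', 'support', 'milk'] (min_width=19, slack=0)
Line 6: ['keyboard', 'segment', 'a'] (min_width=18, slack=1)
Line 7: ['desert', 'understand'] (min_width=17, slack=2)
Line 8: ['wolf', 'paper', 'new', 'dog'] (min_width=18, slack=1)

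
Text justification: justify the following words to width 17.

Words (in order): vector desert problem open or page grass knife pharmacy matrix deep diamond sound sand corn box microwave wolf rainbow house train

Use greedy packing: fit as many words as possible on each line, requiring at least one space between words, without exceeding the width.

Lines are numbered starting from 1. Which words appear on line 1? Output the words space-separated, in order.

Answer: vector desert

Derivation:
Line 1: ['vector', 'desert'] (min_width=13, slack=4)
Line 2: ['problem', 'open', 'or'] (min_width=15, slack=2)
Line 3: ['page', 'grass', 'knife'] (min_width=16, slack=1)
Line 4: ['pharmacy', 'matrix'] (min_width=15, slack=2)
Line 5: ['deep', 'diamond'] (min_width=12, slack=5)
Line 6: ['sound', 'sand', 'corn'] (min_width=15, slack=2)
Line 7: ['box', 'microwave'] (min_width=13, slack=4)
Line 8: ['wolf', 'rainbow'] (min_width=12, slack=5)
Line 9: ['house', 'train'] (min_width=11, slack=6)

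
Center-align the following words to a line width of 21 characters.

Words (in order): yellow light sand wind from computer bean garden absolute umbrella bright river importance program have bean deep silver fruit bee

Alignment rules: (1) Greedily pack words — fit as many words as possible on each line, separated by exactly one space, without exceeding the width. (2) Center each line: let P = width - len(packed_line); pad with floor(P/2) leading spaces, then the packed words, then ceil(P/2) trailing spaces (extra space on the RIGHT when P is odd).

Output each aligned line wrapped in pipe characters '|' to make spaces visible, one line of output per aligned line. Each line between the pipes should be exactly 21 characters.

Answer: |  yellow light sand  |
| wind from computer  |
|bean garden absolute |
|umbrella bright river|
| importance program  |
|have bean deep silver|
|      fruit bee      |

Derivation:
Line 1: ['yellow', 'light', 'sand'] (min_width=17, slack=4)
Line 2: ['wind', 'from', 'computer'] (min_width=18, slack=3)
Line 3: ['bean', 'garden', 'absolute'] (min_width=20, slack=1)
Line 4: ['umbrella', 'bright', 'river'] (min_width=21, slack=0)
Line 5: ['importance', 'program'] (min_width=18, slack=3)
Line 6: ['have', 'bean', 'deep', 'silver'] (min_width=21, slack=0)
Line 7: ['fruit', 'bee'] (min_width=9, slack=12)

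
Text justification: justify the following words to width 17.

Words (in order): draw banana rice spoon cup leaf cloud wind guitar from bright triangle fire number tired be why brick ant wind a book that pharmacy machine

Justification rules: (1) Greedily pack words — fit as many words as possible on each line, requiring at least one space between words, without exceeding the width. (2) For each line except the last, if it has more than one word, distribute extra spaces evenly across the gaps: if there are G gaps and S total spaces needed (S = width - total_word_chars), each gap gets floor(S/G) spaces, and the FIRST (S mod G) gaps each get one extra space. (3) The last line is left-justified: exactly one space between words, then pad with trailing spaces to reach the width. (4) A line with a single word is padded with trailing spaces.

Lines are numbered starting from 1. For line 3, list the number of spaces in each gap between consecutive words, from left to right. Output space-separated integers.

Line 1: ['draw', 'banana', 'rice'] (min_width=16, slack=1)
Line 2: ['spoon', 'cup', 'leaf'] (min_width=14, slack=3)
Line 3: ['cloud', 'wind', 'guitar'] (min_width=17, slack=0)
Line 4: ['from', 'bright'] (min_width=11, slack=6)
Line 5: ['triangle', 'fire'] (min_width=13, slack=4)
Line 6: ['number', 'tired', 'be'] (min_width=15, slack=2)
Line 7: ['why', 'brick', 'ant'] (min_width=13, slack=4)
Line 8: ['wind', 'a', 'book', 'that'] (min_width=16, slack=1)
Line 9: ['pharmacy', 'machine'] (min_width=16, slack=1)

Answer: 1 1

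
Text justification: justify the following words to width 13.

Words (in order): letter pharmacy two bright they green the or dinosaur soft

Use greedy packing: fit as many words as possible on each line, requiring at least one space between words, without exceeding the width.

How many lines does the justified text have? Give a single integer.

Answer: 5

Derivation:
Line 1: ['letter'] (min_width=6, slack=7)
Line 2: ['pharmacy', 'two'] (min_width=12, slack=1)
Line 3: ['bright', 'they'] (min_width=11, slack=2)
Line 4: ['green', 'the', 'or'] (min_width=12, slack=1)
Line 5: ['dinosaur', 'soft'] (min_width=13, slack=0)
Total lines: 5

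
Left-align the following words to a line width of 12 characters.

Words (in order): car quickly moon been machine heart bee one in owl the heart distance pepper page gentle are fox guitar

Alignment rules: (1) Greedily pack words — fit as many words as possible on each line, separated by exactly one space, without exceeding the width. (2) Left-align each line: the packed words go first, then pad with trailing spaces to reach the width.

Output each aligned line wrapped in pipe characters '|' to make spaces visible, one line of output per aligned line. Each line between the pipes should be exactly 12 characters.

Answer: |car quickly |
|moon been   |
|machine     |
|heart bee   |
|one in owl  |
|the heart   |
|distance    |
|pepper page |
|gentle are  |
|fox guitar  |

Derivation:
Line 1: ['car', 'quickly'] (min_width=11, slack=1)
Line 2: ['moon', 'been'] (min_width=9, slack=3)
Line 3: ['machine'] (min_width=7, slack=5)
Line 4: ['heart', 'bee'] (min_width=9, slack=3)
Line 5: ['one', 'in', 'owl'] (min_width=10, slack=2)
Line 6: ['the', 'heart'] (min_width=9, slack=3)
Line 7: ['distance'] (min_width=8, slack=4)
Line 8: ['pepper', 'page'] (min_width=11, slack=1)
Line 9: ['gentle', 'are'] (min_width=10, slack=2)
Line 10: ['fox', 'guitar'] (min_width=10, slack=2)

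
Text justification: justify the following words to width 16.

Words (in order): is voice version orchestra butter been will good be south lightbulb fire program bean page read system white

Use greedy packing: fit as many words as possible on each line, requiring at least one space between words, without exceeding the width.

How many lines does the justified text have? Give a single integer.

Line 1: ['is', 'voice', 'version'] (min_width=16, slack=0)
Line 2: ['orchestra', 'butter'] (min_width=16, slack=0)
Line 3: ['been', 'will', 'good'] (min_width=14, slack=2)
Line 4: ['be', 'south'] (min_width=8, slack=8)
Line 5: ['lightbulb', 'fire'] (min_width=14, slack=2)
Line 6: ['program', 'bean'] (min_width=12, slack=4)
Line 7: ['page', 'read', 'system'] (min_width=16, slack=0)
Line 8: ['white'] (min_width=5, slack=11)
Total lines: 8

Answer: 8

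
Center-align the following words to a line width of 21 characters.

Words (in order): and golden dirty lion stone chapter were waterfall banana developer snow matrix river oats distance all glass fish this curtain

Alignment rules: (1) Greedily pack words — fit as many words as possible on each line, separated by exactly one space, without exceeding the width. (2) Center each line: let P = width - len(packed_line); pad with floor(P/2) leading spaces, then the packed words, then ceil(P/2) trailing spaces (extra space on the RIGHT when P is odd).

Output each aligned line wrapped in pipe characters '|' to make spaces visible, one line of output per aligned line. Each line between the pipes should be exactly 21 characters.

Line 1: ['and', 'golden', 'dirty', 'lion'] (min_width=21, slack=0)
Line 2: ['stone', 'chapter', 'were'] (min_width=18, slack=3)
Line 3: ['waterfall', 'banana'] (min_width=16, slack=5)
Line 4: ['developer', 'snow', 'matrix'] (min_width=21, slack=0)
Line 5: ['river', 'oats', 'distance'] (min_width=19, slack=2)
Line 6: ['all', 'glass', 'fish', 'this'] (min_width=19, slack=2)
Line 7: ['curtain'] (min_width=7, slack=14)

Answer: |and golden dirty lion|
| stone chapter were  |
|  waterfall banana   |
|developer snow matrix|
| river oats distance |
| all glass fish this |
|       curtain       |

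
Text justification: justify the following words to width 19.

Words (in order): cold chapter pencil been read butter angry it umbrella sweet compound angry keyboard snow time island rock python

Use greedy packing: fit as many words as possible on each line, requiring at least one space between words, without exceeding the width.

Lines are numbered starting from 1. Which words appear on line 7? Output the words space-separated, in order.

Line 1: ['cold', 'chapter', 'pencil'] (min_width=19, slack=0)
Line 2: ['been', 'read', 'butter'] (min_width=16, slack=3)
Line 3: ['angry', 'it', 'umbrella'] (min_width=17, slack=2)
Line 4: ['sweet', 'compound'] (min_width=14, slack=5)
Line 5: ['angry', 'keyboard', 'snow'] (min_width=19, slack=0)
Line 6: ['time', 'island', 'rock'] (min_width=16, slack=3)
Line 7: ['python'] (min_width=6, slack=13)

Answer: python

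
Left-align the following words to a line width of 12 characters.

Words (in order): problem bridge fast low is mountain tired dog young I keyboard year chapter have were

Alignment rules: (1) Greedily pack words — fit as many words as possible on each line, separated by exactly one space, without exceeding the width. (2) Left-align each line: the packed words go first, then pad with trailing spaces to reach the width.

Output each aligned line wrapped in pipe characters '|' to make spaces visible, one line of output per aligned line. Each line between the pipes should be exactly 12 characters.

Line 1: ['problem'] (min_width=7, slack=5)
Line 2: ['bridge', 'fast'] (min_width=11, slack=1)
Line 3: ['low', 'is'] (min_width=6, slack=6)
Line 4: ['mountain'] (min_width=8, slack=4)
Line 5: ['tired', 'dog'] (min_width=9, slack=3)
Line 6: ['young', 'I'] (min_width=7, slack=5)
Line 7: ['keyboard'] (min_width=8, slack=4)
Line 8: ['year', 'chapter'] (min_width=12, slack=0)
Line 9: ['have', 'were'] (min_width=9, slack=3)

Answer: |problem     |
|bridge fast |
|low is      |
|mountain    |
|tired dog   |
|young I     |
|keyboard    |
|year chapter|
|have were   |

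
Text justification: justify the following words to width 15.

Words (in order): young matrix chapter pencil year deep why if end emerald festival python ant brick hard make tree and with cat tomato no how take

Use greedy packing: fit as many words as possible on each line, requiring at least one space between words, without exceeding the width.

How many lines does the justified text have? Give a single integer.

Answer: 9

Derivation:
Line 1: ['young', 'matrix'] (min_width=12, slack=3)
Line 2: ['chapter', 'pencil'] (min_width=14, slack=1)
Line 3: ['year', 'deep', 'why'] (min_width=13, slack=2)
Line 4: ['if', 'end', 'emerald'] (min_width=14, slack=1)
Line 5: ['festival', 'python'] (min_width=15, slack=0)
Line 6: ['ant', 'brick', 'hard'] (min_width=14, slack=1)
Line 7: ['make', 'tree', 'and'] (min_width=13, slack=2)
Line 8: ['with', 'cat', 'tomato'] (min_width=15, slack=0)
Line 9: ['no', 'how', 'take'] (min_width=11, slack=4)
Total lines: 9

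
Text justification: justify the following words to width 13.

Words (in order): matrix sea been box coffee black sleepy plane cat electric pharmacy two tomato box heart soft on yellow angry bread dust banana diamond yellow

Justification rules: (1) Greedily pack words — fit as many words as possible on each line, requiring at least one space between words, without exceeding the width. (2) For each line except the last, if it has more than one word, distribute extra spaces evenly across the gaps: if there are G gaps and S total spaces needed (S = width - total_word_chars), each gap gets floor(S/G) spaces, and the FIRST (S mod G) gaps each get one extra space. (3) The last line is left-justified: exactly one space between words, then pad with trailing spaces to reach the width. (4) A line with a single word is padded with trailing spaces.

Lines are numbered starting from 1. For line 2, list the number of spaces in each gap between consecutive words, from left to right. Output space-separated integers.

Answer: 6

Derivation:
Line 1: ['matrix', 'sea'] (min_width=10, slack=3)
Line 2: ['been', 'box'] (min_width=8, slack=5)
Line 3: ['coffee', 'black'] (min_width=12, slack=1)
Line 4: ['sleepy', 'plane'] (min_width=12, slack=1)
Line 5: ['cat', 'electric'] (min_width=12, slack=1)
Line 6: ['pharmacy', 'two'] (min_width=12, slack=1)
Line 7: ['tomato', 'box'] (min_width=10, slack=3)
Line 8: ['heart', 'soft', 'on'] (min_width=13, slack=0)
Line 9: ['yellow', 'angry'] (min_width=12, slack=1)
Line 10: ['bread', 'dust'] (min_width=10, slack=3)
Line 11: ['banana'] (min_width=6, slack=7)
Line 12: ['diamond'] (min_width=7, slack=6)
Line 13: ['yellow'] (min_width=6, slack=7)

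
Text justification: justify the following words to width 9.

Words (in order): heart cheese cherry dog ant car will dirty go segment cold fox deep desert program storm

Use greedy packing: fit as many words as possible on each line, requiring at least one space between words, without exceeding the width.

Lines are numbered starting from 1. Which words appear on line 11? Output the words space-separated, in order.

Answer: program

Derivation:
Line 1: ['heart'] (min_width=5, slack=4)
Line 2: ['cheese'] (min_width=6, slack=3)
Line 3: ['cherry'] (min_width=6, slack=3)
Line 4: ['dog', 'ant'] (min_width=7, slack=2)
Line 5: ['car', 'will'] (min_width=8, slack=1)
Line 6: ['dirty', 'go'] (min_width=8, slack=1)
Line 7: ['segment'] (min_width=7, slack=2)
Line 8: ['cold', 'fox'] (min_width=8, slack=1)
Line 9: ['deep'] (min_width=4, slack=5)
Line 10: ['desert'] (min_width=6, slack=3)
Line 11: ['program'] (min_width=7, slack=2)
Line 12: ['storm'] (min_width=5, slack=4)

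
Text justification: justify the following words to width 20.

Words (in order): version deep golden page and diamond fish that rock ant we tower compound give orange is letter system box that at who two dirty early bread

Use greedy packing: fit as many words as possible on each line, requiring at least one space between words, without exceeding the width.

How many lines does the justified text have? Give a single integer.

Answer: 8

Derivation:
Line 1: ['version', 'deep', 'golden'] (min_width=19, slack=1)
Line 2: ['page', 'and', 'diamond'] (min_width=16, slack=4)
Line 3: ['fish', 'that', 'rock', 'ant'] (min_width=18, slack=2)
Line 4: ['we', 'tower', 'compound'] (min_width=17, slack=3)
Line 5: ['give', 'orange', 'is'] (min_width=14, slack=6)
Line 6: ['letter', 'system', 'box'] (min_width=17, slack=3)
Line 7: ['that', 'at', 'who', 'two'] (min_width=15, slack=5)
Line 8: ['dirty', 'early', 'bread'] (min_width=17, slack=3)
Total lines: 8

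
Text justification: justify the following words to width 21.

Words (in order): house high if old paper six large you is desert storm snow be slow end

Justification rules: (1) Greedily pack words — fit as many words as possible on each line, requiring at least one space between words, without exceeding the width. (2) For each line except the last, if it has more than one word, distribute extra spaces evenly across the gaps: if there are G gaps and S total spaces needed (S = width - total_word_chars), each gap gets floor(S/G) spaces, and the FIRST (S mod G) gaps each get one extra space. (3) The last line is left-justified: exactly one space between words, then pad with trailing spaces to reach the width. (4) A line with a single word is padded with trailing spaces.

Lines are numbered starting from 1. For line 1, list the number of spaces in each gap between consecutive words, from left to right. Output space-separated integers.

Line 1: ['house', 'high', 'if', 'old'] (min_width=17, slack=4)
Line 2: ['paper', 'six', 'large', 'you'] (min_width=19, slack=2)
Line 3: ['is', 'desert', 'storm', 'snow'] (min_width=20, slack=1)
Line 4: ['be', 'slow', 'end'] (min_width=11, slack=10)

Answer: 3 2 2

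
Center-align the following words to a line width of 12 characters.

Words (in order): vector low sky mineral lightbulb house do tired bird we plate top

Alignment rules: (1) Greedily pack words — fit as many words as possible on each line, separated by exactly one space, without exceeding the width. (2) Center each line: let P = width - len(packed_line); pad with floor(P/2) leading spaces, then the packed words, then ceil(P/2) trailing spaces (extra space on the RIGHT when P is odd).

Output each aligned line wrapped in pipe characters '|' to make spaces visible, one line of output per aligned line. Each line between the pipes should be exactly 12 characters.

Answer: | vector low |
|sky mineral |
| lightbulb  |
|  house do  |
| tired bird |
|we plate top|

Derivation:
Line 1: ['vector', 'low'] (min_width=10, slack=2)
Line 2: ['sky', 'mineral'] (min_width=11, slack=1)
Line 3: ['lightbulb'] (min_width=9, slack=3)
Line 4: ['house', 'do'] (min_width=8, slack=4)
Line 5: ['tired', 'bird'] (min_width=10, slack=2)
Line 6: ['we', 'plate', 'top'] (min_width=12, slack=0)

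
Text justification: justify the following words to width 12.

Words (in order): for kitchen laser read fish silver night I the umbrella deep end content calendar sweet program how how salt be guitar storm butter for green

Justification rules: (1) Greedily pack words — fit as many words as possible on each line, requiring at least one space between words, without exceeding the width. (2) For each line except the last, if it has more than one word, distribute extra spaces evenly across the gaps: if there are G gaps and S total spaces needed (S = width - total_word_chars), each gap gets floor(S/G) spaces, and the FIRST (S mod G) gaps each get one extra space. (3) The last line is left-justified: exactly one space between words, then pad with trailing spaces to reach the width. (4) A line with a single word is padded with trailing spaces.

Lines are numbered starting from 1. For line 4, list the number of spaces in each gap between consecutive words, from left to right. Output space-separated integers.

Line 1: ['for', 'kitchen'] (min_width=11, slack=1)
Line 2: ['laser', 'read'] (min_width=10, slack=2)
Line 3: ['fish', 'silver'] (min_width=11, slack=1)
Line 4: ['night', 'I', 'the'] (min_width=11, slack=1)
Line 5: ['umbrella'] (min_width=8, slack=4)
Line 6: ['deep', 'end'] (min_width=8, slack=4)
Line 7: ['content'] (min_width=7, slack=5)
Line 8: ['calendar'] (min_width=8, slack=4)
Line 9: ['sweet'] (min_width=5, slack=7)
Line 10: ['program', 'how'] (min_width=11, slack=1)
Line 11: ['how', 'salt', 'be'] (min_width=11, slack=1)
Line 12: ['guitar', 'storm'] (min_width=12, slack=0)
Line 13: ['butter', 'for'] (min_width=10, slack=2)
Line 14: ['green'] (min_width=5, slack=7)

Answer: 2 1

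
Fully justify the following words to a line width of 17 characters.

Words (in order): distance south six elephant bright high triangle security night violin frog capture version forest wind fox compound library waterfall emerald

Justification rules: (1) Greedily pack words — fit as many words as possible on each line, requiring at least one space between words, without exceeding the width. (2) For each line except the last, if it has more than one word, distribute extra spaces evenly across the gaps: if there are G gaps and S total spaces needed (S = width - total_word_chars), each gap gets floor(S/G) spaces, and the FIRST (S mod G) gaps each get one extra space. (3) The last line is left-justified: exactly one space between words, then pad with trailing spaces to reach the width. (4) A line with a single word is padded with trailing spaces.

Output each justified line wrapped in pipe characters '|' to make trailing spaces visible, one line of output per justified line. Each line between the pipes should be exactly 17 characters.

Answer: |distance    south|
|six      elephant|
|bright       high|
|triangle security|
|night violin frog|
|capture   version|
|forest  wind  fox|
|compound  library|
|waterfall emerald|

Derivation:
Line 1: ['distance', 'south'] (min_width=14, slack=3)
Line 2: ['six', 'elephant'] (min_width=12, slack=5)
Line 3: ['bright', 'high'] (min_width=11, slack=6)
Line 4: ['triangle', 'security'] (min_width=17, slack=0)
Line 5: ['night', 'violin', 'frog'] (min_width=17, slack=0)
Line 6: ['capture', 'version'] (min_width=15, slack=2)
Line 7: ['forest', 'wind', 'fox'] (min_width=15, slack=2)
Line 8: ['compound', 'library'] (min_width=16, slack=1)
Line 9: ['waterfall', 'emerald'] (min_width=17, slack=0)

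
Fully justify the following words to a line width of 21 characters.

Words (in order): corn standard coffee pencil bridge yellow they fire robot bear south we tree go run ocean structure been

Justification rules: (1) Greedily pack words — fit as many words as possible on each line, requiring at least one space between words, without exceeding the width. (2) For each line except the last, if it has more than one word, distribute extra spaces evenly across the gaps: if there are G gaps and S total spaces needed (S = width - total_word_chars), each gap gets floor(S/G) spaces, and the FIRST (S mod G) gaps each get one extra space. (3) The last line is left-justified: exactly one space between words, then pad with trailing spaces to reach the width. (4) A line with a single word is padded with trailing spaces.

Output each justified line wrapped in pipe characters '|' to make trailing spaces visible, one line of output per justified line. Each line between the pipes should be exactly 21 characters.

Answer: |corn  standard coffee|
|pencil  bridge yellow|
|they  fire robot bear|
|south  we tree go run|
|ocean structure been |

Derivation:
Line 1: ['corn', 'standard', 'coffee'] (min_width=20, slack=1)
Line 2: ['pencil', 'bridge', 'yellow'] (min_width=20, slack=1)
Line 3: ['they', 'fire', 'robot', 'bear'] (min_width=20, slack=1)
Line 4: ['south', 'we', 'tree', 'go', 'run'] (min_width=20, slack=1)
Line 5: ['ocean', 'structure', 'been'] (min_width=20, slack=1)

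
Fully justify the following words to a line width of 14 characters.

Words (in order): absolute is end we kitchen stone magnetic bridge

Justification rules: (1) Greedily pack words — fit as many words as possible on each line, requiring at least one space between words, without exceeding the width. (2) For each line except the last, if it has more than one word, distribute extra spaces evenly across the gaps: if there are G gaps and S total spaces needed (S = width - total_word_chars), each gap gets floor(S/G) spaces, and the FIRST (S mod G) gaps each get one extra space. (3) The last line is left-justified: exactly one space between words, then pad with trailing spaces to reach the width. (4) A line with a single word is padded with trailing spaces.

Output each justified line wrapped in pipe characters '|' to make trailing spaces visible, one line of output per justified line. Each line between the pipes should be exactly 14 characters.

Answer: |absolute    is|
|end we kitchen|
|stone magnetic|
|bridge        |

Derivation:
Line 1: ['absolute', 'is'] (min_width=11, slack=3)
Line 2: ['end', 'we', 'kitchen'] (min_width=14, slack=0)
Line 3: ['stone', 'magnetic'] (min_width=14, slack=0)
Line 4: ['bridge'] (min_width=6, slack=8)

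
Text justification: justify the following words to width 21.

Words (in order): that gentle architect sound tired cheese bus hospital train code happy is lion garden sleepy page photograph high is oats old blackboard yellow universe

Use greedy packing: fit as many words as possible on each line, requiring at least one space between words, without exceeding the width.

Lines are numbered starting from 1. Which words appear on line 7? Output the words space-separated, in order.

Line 1: ['that', 'gentle', 'architect'] (min_width=21, slack=0)
Line 2: ['sound', 'tired', 'cheese'] (min_width=18, slack=3)
Line 3: ['bus', 'hospital', 'train'] (min_width=18, slack=3)
Line 4: ['code', 'happy', 'is', 'lion'] (min_width=18, slack=3)
Line 5: ['garden', 'sleepy', 'page'] (min_width=18, slack=3)
Line 6: ['photograph', 'high', 'is'] (min_width=18, slack=3)
Line 7: ['oats', 'old', 'blackboard'] (min_width=19, slack=2)
Line 8: ['yellow', 'universe'] (min_width=15, slack=6)

Answer: oats old blackboard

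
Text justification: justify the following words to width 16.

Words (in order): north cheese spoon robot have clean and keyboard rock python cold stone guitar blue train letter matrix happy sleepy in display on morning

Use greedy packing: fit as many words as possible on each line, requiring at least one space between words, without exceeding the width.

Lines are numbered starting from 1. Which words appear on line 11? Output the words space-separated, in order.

Line 1: ['north', 'cheese'] (min_width=12, slack=4)
Line 2: ['spoon', 'robot', 'have'] (min_width=16, slack=0)
Line 3: ['clean', 'and'] (min_width=9, slack=7)
Line 4: ['keyboard', 'rock'] (min_width=13, slack=3)
Line 5: ['python', 'cold'] (min_width=11, slack=5)
Line 6: ['stone', 'guitar'] (min_width=12, slack=4)
Line 7: ['blue', 'train'] (min_width=10, slack=6)
Line 8: ['letter', 'matrix'] (min_width=13, slack=3)
Line 9: ['happy', 'sleepy', 'in'] (min_width=15, slack=1)
Line 10: ['display', 'on'] (min_width=10, slack=6)
Line 11: ['morning'] (min_width=7, slack=9)

Answer: morning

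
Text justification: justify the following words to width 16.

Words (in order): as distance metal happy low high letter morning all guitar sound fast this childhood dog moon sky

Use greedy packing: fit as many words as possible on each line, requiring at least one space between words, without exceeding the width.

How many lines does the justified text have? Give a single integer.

Line 1: ['as', 'distance'] (min_width=11, slack=5)
Line 2: ['metal', 'happy', 'low'] (min_width=15, slack=1)
Line 3: ['high', 'letter'] (min_width=11, slack=5)
Line 4: ['morning', 'all'] (min_width=11, slack=5)
Line 5: ['guitar', 'sound'] (min_width=12, slack=4)
Line 6: ['fast', 'this'] (min_width=9, slack=7)
Line 7: ['childhood', 'dog'] (min_width=13, slack=3)
Line 8: ['moon', 'sky'] (min_width=8, slack=8)
Total lines: 8

Answer: 8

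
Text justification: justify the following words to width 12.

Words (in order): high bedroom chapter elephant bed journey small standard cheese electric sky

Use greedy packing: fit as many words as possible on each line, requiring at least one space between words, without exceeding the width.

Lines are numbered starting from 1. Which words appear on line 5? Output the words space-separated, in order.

Answer: small

Derivation:
Line 1: ['high', 'bedroom'] (min_width=12, slack=0)
Line 2: ['chapter'] (min_width=7, slack=5)
Line 3: ['elephant', 'bed'] (min_width=12, slack=0)
Line 4: ['journey'] (min_width=7, slack=5)
Line 5: ['small'] (min_width=5, slack=7)
Line 6: ['standard'] (min_width=8, slack=4)
Line 7: ['cheese'] (min_width=6, slack=6)
Line 8: ['electric', 'sky'] (min_width=12, slack=0)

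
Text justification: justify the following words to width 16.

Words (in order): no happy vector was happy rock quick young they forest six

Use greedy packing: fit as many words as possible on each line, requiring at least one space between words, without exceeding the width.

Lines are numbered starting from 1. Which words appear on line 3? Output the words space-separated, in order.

Answer: quick young they

Derivation:
Line 1: ['no', 'happy', 'vector'] (min_width=15, slack=1)
Line 2: ['was', 'happy', 'rock'] (min_width=14, slack=2)
Line 3: ['quick', 'young', 'they'] (min_width=16, slack=0)
Line 4: ['forest', 'six'] (min_width=10, slack=6)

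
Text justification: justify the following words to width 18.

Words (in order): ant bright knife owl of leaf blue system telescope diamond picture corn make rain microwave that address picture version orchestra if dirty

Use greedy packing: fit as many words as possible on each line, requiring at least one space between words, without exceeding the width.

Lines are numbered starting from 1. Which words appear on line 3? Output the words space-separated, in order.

Line 1: ['ant', 'bright', 'knife'] (min_width=16, slack=2)
Line 2: ['owl', 'of', 'leaf', 'blue'] (min_width=16, slack=2)
Line 3: ['system', 'telescope'] (min_width=16, slack=2)
Line 4: ['diamond', 'picture'] (min_width=15, slack=3)
Line 5: ['corn', 'make', 'rain'] (min_width=14, slack=4)
Line 6: ['microwave', 'that'] (min_width=14, slack=4)
Line 7: ['address', 'picture'] (min_width=15, slack=3)
Line 8: ['version', 'orchestra'] (min_width=17, slack=1)
Line 9: ['if', 'dirty'] (min_width=8, slack=10)

Answer: system telescope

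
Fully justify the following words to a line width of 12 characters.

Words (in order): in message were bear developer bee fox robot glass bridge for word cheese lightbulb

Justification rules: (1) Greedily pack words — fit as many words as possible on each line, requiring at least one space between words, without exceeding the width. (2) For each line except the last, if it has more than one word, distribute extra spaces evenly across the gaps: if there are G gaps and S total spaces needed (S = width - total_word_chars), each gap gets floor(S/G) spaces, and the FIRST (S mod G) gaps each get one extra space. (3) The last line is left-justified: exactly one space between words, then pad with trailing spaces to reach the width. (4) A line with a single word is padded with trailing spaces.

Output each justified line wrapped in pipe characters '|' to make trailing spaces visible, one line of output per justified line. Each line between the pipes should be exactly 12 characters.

Line 1: ['in', 'message'] (min_width=10, slack=2)
Line 2: ['were', 'bear'] (min_width=9, slack=3)
Line 3: ['developer'] (min_width=9, slack=3)
Line 4: ['bee', 'fox'] (min_width=7, slack=5)
Line 5: ['robot', 'glass'] (min_width=11, slack=1)
Line 6: ['bridge', 'for'] (min_width=10, slack=2)
Line 7: ['word', 'cheese'] (min_width=11, slack=1)
Line 8: ['lightbulb'] (min_width=9, slack=3)

Answer: |in   message|
|were    bear|
|developer   |
|bee      fox|
|robot  glass|
|bridge   for|
|word  cheese|
|lightbulb   |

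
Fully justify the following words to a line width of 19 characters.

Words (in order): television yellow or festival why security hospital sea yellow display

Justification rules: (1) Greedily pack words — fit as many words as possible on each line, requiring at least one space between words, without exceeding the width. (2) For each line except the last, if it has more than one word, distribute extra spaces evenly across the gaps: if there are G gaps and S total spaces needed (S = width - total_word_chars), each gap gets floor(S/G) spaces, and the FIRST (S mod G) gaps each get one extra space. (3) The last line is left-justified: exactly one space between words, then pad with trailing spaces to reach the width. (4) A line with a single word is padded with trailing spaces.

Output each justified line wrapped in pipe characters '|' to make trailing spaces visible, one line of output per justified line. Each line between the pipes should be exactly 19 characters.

Answer: |television   yellow|
|or   festival   why|
|security   hospital|
|sea yellow display |

Derivation:
Line 1: ['television', 'yellow'] (min_width=17, slack=2)
Line 2: ['or', 'festival', 'why'] (min_width=15, slack=4)
Line 3: ['security', 'hospital'] (min_width=17, slack=2)
Line 4: ['sea', 'yellow', 'display'] (min_width=18, slack=1)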